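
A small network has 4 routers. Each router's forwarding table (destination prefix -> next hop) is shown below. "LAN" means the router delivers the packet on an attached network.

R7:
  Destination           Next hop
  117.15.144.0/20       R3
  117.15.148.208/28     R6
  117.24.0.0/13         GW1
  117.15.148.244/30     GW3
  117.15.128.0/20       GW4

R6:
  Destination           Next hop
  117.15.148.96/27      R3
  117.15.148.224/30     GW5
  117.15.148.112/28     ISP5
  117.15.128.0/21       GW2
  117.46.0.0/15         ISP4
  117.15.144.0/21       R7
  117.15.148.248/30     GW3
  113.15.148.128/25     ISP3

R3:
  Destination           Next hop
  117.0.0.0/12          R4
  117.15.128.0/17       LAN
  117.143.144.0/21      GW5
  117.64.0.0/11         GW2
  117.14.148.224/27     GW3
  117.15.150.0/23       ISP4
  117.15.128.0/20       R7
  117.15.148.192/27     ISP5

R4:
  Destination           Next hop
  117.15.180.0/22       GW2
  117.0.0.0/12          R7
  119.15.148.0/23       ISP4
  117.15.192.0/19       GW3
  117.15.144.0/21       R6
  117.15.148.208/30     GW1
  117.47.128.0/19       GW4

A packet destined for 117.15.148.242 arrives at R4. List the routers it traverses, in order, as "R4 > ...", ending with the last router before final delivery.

At R4: longest match for 117.15.148.242 is 117.15.144.0/21 -> R6
At R6: longest match for 117.15.148.242 is 117.15.144.0/21 -> R7
At R7: longest match for 117.15.148.242 is 117.15.144.0/20 -> R3
At R3: longest match for 117.15.148.242 is 117.15.128.0/17 -> LAN

R4 > R6 > R7 > R3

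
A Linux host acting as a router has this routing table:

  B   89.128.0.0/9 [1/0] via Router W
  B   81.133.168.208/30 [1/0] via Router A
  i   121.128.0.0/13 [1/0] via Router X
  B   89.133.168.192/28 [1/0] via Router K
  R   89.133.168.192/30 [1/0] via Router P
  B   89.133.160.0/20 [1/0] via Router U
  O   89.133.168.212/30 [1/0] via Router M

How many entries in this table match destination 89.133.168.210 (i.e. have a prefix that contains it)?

2

Prefixes containing 89.133.168.210:
  89.128.0.0/9 (89.128.0.0 - 89.255.255.255)
  89.133.160.0/20 (89.133.160.0 - 89.133.175.255)
Total matching entries: 2.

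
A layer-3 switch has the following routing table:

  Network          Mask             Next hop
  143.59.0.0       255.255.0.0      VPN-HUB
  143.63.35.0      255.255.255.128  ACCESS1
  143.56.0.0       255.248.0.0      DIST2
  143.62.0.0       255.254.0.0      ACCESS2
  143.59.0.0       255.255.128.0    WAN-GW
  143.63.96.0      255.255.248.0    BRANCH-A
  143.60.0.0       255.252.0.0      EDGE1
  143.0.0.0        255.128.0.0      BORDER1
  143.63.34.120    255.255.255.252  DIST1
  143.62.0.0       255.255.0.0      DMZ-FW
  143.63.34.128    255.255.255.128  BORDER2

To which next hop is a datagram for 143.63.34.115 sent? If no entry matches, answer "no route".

Routes whose prefix contains 143.63.34.115:
  143.0.0.0/9 (143.0.0.0 - 143.127.255.255) -> BORDER1
  143.56.0.0/13 (143.56.0.0 - 143.63.255.255) -> DIST2
  143.60.0.0/14 (143.60.0.0 - 143.63.255.255) -> EDGE1
  143.62.0.0/15 (143.62.0.0 - 143.63.255.255) -> ACCESS2
More-specific entries that do NOT match:
  143.63.34.120/30 (143.63.34.120 - 143.63.34.123) does not contain 143.63.34.115
  143.63.35.0/25 (143.63.35.0 - 143.63.35.127) does not contain 143.63.34.115
  143.63.34.128/25 (143.63.34.128 - 143.63.34.255) does not contain 143.63.34.115
  143.63.96.0/21 (143.63.96.0 - 143.63.103.255) does not contain 143.63.34.115
  143.59.0.0/17 (143.59.0.0 - 143.59.127.255) does not contain 143.63.34.115
  143.59.0.0/16 (143.59.0.0 - 143.59.255.255) does not contain 143.63.34.115
  143.62.0.0/16 (143.62.0.0 - 143.62.255.255) does not contain 143.63.34.115
Longest matching prefix is /15 -> next hop ACCESS2.

ACCESS2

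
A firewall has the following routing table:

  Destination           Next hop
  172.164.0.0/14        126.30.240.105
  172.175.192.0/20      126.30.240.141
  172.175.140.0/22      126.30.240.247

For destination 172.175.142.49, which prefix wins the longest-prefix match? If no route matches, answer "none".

172.175.140.0/22

Entries matching 172.175.142.49:
  172.175.140.0/22 (172.175.140.0 - 172.175.143.255)
Most specific is 172.175.140.0/22.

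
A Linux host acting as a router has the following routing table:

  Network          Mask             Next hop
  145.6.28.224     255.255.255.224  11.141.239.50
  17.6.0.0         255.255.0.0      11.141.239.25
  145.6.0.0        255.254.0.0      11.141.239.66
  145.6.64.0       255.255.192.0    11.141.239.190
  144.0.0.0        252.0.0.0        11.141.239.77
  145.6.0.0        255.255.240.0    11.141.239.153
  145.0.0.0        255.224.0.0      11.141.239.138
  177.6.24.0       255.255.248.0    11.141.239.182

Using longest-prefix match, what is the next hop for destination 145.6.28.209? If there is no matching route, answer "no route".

11.141.239.66

Routes whose prefix contains 145.6.28.209:
  144.0.0.0/6 (144.0.0.0 - 147.255.255.255) -> 11.141.239.77
  145.0.0.0/11 (145.0.0.0 - 145.31.255.255) -> 11.141.239.138
  145.6.0.0/15 (145.6.0.0 - 145.7.255.255) -> 11.141.239.66
More-specific entries that do NOT match:
  145.6.28.224/27 (145.6.28.224 - 145.6.28.255) does not contain 145.6.28.209
  177.6.24.0/21 (177.6.24.0 - 177.6.31.255) does not contain 145.6.28.209
  145.6.0.0/20 (145.6.0.0 - 145.6.15.255) does not contain 145.6.28.209
  145.6.64.0/18 (145.6.64.0 - 145.6.127.255) does not contain 145.6.28.209
  17.6.0.0/16 (17.6.0.0 - 17.6.255.255) does not contain 145.6.28.209
Longest matching prefix is /15 -> next hop 11.141.239.66.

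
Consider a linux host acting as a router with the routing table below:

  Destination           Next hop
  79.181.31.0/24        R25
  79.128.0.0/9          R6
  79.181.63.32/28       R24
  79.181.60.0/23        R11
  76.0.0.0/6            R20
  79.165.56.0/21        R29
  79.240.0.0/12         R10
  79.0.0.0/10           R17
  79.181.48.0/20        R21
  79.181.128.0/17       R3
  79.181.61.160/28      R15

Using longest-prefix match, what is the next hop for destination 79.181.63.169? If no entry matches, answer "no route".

Routes whose prefix contains 79.181.63.169:
  76.0.0.0/6 (76.0.0.0 - 79.255.255.255) -> R20
  79.128.0.0/9 (79.128.0.0 - 79.255.255.255) -> R6
  79.181.48.0/20 (79.181.48.0 - 79.181.63.255) -> R21
More-specific entries that do NOT match:
  79.181.63.32/28 (79.181.63.32 - 79.181.63.47) does not contain 79.181.63.169
  79.181.61.160/28 (79.181.61.160 - 79.181.61.175) does not contain 79.181.63.169
  79.181.31.0/24 (79.181.31.0 - 79.181.31.255) does not contain 79.181.63.169
  79.181.60.0/23 (79.181.60.0 - 79.181.61.255) does not contain 79.181.63.169
  79.165.56.0/21 (79.165.56.0 - 79.165.63.255) does not contain 79.181.63.169
Longest matching prefix is /20 -> next hop R21.

R21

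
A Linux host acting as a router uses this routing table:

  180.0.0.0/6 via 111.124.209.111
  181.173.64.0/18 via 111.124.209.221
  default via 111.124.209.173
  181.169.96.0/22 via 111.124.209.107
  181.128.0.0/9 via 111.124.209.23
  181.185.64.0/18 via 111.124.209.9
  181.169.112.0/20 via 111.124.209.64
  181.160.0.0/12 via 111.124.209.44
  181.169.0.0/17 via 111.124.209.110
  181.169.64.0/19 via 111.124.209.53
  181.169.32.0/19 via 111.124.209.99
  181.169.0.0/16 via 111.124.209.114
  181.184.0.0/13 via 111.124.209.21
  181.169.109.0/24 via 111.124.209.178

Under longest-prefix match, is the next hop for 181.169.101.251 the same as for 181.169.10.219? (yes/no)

181.169.101.251: longest match 181.169.0.0/17 -> 111.124.209.110
181.169.10.219: longest match 181.169.0.0/17 -> 111.124.209.110

yes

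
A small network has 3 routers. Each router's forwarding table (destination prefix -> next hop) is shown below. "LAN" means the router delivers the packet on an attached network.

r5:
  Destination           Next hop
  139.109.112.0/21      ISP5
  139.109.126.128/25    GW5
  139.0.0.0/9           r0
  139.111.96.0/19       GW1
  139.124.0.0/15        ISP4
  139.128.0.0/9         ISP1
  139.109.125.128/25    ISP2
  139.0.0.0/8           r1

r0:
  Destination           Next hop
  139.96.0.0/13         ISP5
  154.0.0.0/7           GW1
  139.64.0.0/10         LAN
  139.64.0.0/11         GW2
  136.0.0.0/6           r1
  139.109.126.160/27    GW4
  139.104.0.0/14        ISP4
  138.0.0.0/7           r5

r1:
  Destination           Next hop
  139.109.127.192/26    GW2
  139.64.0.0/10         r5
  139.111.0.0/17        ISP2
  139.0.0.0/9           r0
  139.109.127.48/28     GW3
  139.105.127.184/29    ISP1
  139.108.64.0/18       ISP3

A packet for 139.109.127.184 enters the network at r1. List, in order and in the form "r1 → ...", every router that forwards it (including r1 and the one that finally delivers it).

r1 → r5 → r0

At r1: longest match for 139.109.127.184 is 139.64.0.0/10 -> r5
At r5: longest match for 139.109.127.184 is 139.0.0.0/9 -> r0
At r0: longest match for 139.109.127.184 is 139.64.0.0/10 -> LAN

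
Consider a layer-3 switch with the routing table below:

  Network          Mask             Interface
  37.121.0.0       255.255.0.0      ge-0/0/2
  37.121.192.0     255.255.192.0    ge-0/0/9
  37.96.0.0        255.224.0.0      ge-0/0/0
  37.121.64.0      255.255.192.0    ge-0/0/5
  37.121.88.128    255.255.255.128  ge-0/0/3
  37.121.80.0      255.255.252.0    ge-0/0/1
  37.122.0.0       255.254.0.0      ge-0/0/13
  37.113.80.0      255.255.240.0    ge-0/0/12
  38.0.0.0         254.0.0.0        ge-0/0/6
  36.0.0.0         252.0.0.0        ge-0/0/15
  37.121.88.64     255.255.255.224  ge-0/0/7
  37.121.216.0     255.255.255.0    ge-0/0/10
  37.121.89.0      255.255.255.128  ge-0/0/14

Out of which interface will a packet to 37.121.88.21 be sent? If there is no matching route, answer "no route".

ge-0/0/5

Routes whose prefix contains 37.121.88.21:
  36.0.0.0/6 (36.0.0.0 - 39.255.255.255) -> ge-0/0/15
  37.96.0.0/11 (37.96.0.0 - 37.127.255.255) -> ge-0/0/0
  37.121.0.0/16 (37.121.0.0 - 37.121.255.255) -> ge-0/0/2
  37.121.64.0/18 (37.121.64.0 - 37.121.127.255) -> ge-0/0/5
More-specific entries that do NOT match:
  37.121.88.64/27 (37.121.88.64 - 37.121.88.95) does not contain 37.121.88.21
  37.121.88.128/25 (37.121.88.128 - 37.121.88.255) does not contain 37.121.88.21
  37.121.89.0/25 (37.121.89.0 - 37.121.89.127) does not contain 37.121.88.21
  37.121.216.0/24 (37.121.216.0 - 37.121.216.255) does not contain 37.121.88.21
  37.121.80.0/22 (37.121.80.0 - 37.121.83.255) does not contain 37.121.88.21
  37.113.80.0/20 (37.113.80.0 - 37.113.95.255) does not contain 37.121.88.21
Longest matching prefix is /18 -> interface ge-0/0/5.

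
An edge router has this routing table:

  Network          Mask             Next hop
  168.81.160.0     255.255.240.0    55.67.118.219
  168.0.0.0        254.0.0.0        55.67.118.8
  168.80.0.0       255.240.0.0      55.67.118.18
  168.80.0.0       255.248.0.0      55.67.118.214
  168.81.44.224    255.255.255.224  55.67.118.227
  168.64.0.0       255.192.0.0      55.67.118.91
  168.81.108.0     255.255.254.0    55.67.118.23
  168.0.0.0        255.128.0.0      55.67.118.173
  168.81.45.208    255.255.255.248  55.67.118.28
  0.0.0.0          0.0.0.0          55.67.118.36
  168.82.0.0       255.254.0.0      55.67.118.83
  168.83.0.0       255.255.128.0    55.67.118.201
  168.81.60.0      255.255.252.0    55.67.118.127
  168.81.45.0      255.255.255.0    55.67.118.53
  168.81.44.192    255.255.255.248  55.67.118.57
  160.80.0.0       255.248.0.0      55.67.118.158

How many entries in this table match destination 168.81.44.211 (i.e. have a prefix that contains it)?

6

Prefixes containing 168.81.44.211:
  0.0.0.0/0 (default, matches everything)
  168.0.0.0/7 (168.0.0.0 - 169.255.255.255)
  168.0.0.0/9 (168.0.0.0 - 168.127.255.255)
  168.64.0.0/10 (168.64.0.0 - 168.127.255.255)
  168.80.0.0/12 (168.80.0.0 - 168.95.255.255)
  168.80.0.0/13 (168.80.0.0 - 168.87.255.255)
Total matching entries: 6.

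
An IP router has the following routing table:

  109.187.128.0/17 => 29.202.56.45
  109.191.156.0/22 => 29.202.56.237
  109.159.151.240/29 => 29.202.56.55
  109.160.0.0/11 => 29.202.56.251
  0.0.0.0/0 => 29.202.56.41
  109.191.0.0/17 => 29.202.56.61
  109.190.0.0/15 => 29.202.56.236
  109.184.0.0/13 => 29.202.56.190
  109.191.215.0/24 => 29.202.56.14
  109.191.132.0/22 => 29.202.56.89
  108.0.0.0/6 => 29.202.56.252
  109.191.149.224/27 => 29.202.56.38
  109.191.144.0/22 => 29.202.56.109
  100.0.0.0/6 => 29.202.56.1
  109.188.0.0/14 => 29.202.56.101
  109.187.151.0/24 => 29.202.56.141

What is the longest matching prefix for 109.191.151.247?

Entries matching 109.191.151.247:
  0.0.0.0/0 (default, matches everything)
  108.0.0.0/6 (108.0.0.0 - 111.255.255.255)
  109.160.0.0/11 (109.160.0.0 - 109.191.255.255)
  109.184.0.0/13 (109.184.0.0 - 109.191.255.255)
  109.188.0.0/14 (109.188.0.0 - 109.191.255.255)
  109.190.0.0/15 (109.190.0.0 - 109.191.255.255)
Most specific is 109.190.0.0/15.

109.190.0.0/15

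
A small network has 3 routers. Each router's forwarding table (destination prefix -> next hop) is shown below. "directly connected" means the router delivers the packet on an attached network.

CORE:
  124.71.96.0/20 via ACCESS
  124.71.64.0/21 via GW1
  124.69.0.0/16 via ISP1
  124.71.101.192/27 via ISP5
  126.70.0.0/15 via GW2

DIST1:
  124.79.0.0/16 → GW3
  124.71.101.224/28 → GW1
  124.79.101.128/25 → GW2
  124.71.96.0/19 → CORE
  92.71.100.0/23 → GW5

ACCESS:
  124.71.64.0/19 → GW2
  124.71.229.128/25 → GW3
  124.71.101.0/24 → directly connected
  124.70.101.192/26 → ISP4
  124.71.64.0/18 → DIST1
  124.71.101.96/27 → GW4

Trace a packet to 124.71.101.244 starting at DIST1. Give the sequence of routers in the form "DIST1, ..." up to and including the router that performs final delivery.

At DIST1: longest match for 124.71.101.244 is 124.71.96.0/19 -> CORE
At CORE: longest match for 124.71.101.244 is 124.71.96.0/20 -> ACCESS
At ACCESS: longest match for 124.71.101.244 is 124.71.101.0/24 -> directly connected

DIST1, CORE, ACCESS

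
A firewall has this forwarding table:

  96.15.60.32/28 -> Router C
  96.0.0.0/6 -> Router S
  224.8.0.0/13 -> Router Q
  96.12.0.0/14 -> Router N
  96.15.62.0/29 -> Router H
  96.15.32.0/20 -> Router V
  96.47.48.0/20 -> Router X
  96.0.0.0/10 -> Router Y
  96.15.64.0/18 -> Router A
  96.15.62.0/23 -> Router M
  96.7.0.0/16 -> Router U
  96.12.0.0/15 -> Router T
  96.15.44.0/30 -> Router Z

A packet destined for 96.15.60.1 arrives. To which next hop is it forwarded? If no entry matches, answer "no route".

Routes whose prefix contains 96.15.60.1:
  96.0.0.0/6 (96.0.0.0 - 99.255.255.255) -> Router S
  96.0.0.0/10 (96.0.0.0 - 96.63.255.255) -> Router Y
  96.12.0.0/14 (96.12.0.0 - 96.15.255.255) -> Router N
More-specific entries that do NOT match:
  96.15.44.0/30 (96.15.44.0 - 96.15.44.3) does not contain 96.15.60.1
  96.15.62.0/29 (96.15.62.0 - 96.15.62.7) does not contain 96.15.60.1
  96.15.60.32/28 (96.15.60.32 - 96.15.60.47) does not contain 96.15.60.1
  96.15.62.0/23 (96.15.62.0 - 96.15.63.255) does not contain 96.15.60.1
  96.15.32.0/20 (96.15.32.0 - 96.15.47.255) does not contain 96.15.60.1
  96.47.48.0/20 (96.47.48.0 - 96.47.63.255) does not contain 96.15.60.1
  96.15.64.0/18 (96.15.64.0 - 96.15.127.255) does not contain 96.15.60.1
  96.7.0.0/16 (96.7.0.0 - 96.7.255.255) does not contain 96.15.60.1
  96.12.0.0/15 (96.12.0.0 - 96.13.255.255) does not contain 96.15.60.1
Longest matching prefix is /14 -> next hop Router N.

Router N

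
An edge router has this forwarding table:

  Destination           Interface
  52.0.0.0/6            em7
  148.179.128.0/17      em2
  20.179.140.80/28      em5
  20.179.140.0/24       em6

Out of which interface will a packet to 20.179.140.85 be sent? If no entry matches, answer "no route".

em5

Routes whose prefix contains 20.179.140.85:
  20.179.140.0/24 (20.179.140.0 - 20.179.140.255) -> em6
  20.179.140.80/28 (20.179.140.80 - 20.179.140.95) -> em5
Longest matching prefix is /28 -> interface em5.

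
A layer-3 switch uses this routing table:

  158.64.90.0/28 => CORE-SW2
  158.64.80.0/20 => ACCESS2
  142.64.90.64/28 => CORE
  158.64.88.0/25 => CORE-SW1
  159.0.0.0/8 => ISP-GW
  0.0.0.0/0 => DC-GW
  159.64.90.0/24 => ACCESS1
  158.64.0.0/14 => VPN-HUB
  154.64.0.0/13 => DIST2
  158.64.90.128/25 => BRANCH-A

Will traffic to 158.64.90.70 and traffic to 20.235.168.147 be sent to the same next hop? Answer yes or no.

158.64.90.70: longest match 158.64.80.0/20 -> ACCESS2
20.235.168.147: longest match 0.0.0.0/0 -> DC-GW

no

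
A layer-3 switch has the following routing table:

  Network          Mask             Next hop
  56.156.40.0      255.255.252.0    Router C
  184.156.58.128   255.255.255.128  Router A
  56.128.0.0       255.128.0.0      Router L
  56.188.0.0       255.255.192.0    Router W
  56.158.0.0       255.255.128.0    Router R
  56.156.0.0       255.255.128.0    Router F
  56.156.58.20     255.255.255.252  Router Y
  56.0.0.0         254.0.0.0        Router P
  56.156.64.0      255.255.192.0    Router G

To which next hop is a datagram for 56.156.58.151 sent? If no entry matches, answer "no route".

Routes whose prefix contains 56.156.58.151:
  56.0.0.0/7 (56.0.0.0 - 57.255.255.255) -> Router P
  56.128.0.0/9 (56.128.0.0 - 56.255.255.255) -> Router L
  56.156.0.0/17 (56.156.0.0 - 56.156.127.255) -> Router F
More-specific entries that do NOT match:
  56.156.58.20/30 (56.156.58.20 - 56.156.58.23) does not contain 56.156.58.151
  184.156.58.128/25 (184.156.58.128 - 184.156.58.255) does not contain 56.156.58.151
  56.156.40.0/22 (56.156.40.0 - 56.156.43.255) does not contain 56.156.58.151
  56.188.0.0/18 (56.188.0.0 - 56.188.63.255) does not contain 56.156.58.151
  56.156.64.0/18 (56.156.64.0 - 56.156.127.255) does not contain 56.156.58.151
Longest matching prefix is /17 -> next hop Router F.

Router F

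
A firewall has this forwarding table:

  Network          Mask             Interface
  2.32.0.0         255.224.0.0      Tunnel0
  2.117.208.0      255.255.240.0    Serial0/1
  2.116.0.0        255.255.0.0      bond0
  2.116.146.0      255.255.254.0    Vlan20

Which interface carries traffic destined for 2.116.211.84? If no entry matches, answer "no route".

bond0

Routes whose prefix contains 2.116.211.84:
  2.116.0.0/16 (2.116.0.0 - 2.116.255.255) -> bond0
More-specific entries that do NOT match:
  2.116.146.0/23 (2.116.146.0 - 2.116.147.255) does not contain 2.116.211.84
  2.117.208.0/20 (2.117.208.0 - 2.117.223.255) does not contain 2.116.211.84
Longest matching prefix is /16 -> interface bond0.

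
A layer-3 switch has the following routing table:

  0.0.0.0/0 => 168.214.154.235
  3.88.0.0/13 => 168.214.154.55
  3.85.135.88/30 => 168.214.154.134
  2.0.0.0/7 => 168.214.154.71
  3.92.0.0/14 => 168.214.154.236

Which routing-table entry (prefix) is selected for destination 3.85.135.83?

Entries matching 3.85.135.83:
  0.0.0.0/0 (default, matches everything)
  2.0.0.0/7 (2.0.0.0 - 3.255.255.255)
Most specific is 2.0.0.0/7.

2.0.0.0/7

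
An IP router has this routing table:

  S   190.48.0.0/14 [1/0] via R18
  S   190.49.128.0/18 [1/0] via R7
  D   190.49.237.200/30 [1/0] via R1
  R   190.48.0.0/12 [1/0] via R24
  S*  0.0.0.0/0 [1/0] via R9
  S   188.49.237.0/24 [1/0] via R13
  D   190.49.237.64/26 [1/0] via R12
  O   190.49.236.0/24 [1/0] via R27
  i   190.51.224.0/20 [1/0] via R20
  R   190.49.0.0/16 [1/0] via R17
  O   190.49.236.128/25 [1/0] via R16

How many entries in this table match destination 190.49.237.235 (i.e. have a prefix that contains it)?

Prefixes containing 190.49.237.235:
  0.0.0.0/0 (default, matches everything)
  190.48.0.0/12 (190.48.0.0 - 190.63.255.255)
  190.48.0.0/14 (190.48.0.0 - 190.51.255.255)
  190.49.0.0/16 (190.49.0.0 - 190.49.255.255)
Total matching entries: 4.

4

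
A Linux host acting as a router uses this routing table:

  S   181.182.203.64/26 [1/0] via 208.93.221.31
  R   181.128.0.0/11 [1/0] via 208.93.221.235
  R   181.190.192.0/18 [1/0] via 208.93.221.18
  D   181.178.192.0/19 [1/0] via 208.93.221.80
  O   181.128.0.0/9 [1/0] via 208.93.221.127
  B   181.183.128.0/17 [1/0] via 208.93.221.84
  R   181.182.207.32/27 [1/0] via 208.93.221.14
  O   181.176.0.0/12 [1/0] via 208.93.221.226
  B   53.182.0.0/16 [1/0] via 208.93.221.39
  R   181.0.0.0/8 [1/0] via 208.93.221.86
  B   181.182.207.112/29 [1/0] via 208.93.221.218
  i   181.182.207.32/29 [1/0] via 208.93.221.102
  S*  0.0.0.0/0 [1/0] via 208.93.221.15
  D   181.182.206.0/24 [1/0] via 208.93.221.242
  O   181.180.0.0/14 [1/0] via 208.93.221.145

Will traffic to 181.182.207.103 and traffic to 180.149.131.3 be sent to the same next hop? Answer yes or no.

181.182.207.103: longest match 181.180.0.0/14 -> 208.93.221.145
180.149.131.3: longest match 0.0.0.0/0 -> 208.93.221.15

no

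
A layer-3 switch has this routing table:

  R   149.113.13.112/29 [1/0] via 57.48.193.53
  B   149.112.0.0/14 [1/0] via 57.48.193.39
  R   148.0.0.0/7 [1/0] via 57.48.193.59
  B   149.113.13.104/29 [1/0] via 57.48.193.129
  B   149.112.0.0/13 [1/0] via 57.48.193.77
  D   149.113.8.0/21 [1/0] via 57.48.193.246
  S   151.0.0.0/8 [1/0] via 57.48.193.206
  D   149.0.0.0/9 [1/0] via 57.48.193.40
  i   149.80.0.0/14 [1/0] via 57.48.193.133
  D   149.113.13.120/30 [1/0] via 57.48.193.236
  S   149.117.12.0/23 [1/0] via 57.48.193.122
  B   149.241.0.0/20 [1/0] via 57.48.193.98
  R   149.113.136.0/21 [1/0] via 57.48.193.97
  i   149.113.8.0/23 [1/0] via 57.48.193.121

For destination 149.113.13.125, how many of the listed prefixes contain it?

5

Prefixes containing 149.113.13.125:
  148.0.0.0/7 (148.0.0.0 - 149.255.255.255)
  149.0.0.0/9 (149.0.0.0 - 149.127.255.255)
  149.112.0.0/13 (149.112.0.0 - 149.119.255.255)
  149.112.0.0/14 (149.112.0.0 - 149.115.255.255)
  149.113.8.0/21 (149.113.8.0 - 149.113.15.255)
Total matching entries: 5.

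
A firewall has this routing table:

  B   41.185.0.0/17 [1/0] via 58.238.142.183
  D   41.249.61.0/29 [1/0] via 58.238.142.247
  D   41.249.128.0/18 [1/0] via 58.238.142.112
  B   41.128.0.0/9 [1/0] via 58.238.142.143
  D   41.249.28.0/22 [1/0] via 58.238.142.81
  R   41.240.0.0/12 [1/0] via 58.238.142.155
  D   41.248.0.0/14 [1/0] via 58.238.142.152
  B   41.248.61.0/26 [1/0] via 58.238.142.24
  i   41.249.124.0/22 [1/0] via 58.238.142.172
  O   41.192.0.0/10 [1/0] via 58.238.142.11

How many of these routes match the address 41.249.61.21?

Prefixes containing 41.249.61.21:
  41.128.0.0/9 (41.128.0.0 - 41.255.255.255)
  41.192.0.0/10 (41.192.0.0 - 41.255.255.255)
  41.240.0.0/12 (41.240.0.0 - 41.255.255.255)
  41.248.0.0/14 (41.248.0.0 - 41.251.255.255)
Total matching entries: 4.

4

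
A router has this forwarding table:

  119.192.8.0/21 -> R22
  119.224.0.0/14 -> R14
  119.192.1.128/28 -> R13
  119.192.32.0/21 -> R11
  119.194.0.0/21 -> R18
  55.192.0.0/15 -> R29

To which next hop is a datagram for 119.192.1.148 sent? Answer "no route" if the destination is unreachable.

no route

No entry's prefix contains 119.192.1.148; there is no default route.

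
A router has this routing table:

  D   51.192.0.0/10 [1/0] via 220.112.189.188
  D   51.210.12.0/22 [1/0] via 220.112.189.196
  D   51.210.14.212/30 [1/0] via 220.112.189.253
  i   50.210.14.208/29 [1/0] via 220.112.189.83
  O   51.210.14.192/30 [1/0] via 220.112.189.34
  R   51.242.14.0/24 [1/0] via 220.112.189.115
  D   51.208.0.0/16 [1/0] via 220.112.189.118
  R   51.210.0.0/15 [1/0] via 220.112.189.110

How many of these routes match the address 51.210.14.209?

Prefixes containing 51.210.14.209:
  51.192.0.0/10 (51.192.0.0 - 51.255.255.255)
  51.210.0.0/15 (51.210.0.0 - 51.211.255.255)
  51.210.12.0/22 (51.210.12.0 - 51.210.15.255)
Total matching entries: 3.

3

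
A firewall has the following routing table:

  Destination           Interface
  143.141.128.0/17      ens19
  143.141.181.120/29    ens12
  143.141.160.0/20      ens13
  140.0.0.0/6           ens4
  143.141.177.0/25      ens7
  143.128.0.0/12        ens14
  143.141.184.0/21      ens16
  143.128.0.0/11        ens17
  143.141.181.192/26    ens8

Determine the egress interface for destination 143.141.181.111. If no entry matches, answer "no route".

ens19

Routes whose prefix contains 143.141.181.111:
  140.0.0.0/6 (140.0.0.0 - 143.255.255.255) -> ens4
  143.128.0.0/11 (143.128.0.0 - 143.159.255.255) -> ens17
  143.128.0.0/12 (143.128.0.0 - 143.143.255.255) -> ens14
  143.141.128.0/17 (143.141.128.0 - 143.141.255.255) -> ens19
More-specific entries that do NOT match:
  143.141.181.120/29 (143.141.181.120 - 143.141.181.127) does not contain 143.141.181.111
  143.141.181.192/26 (143.141.181.192 - 143.141.181.255) does not contain 143.141.181.111
  143.141.177.0/25 (143.141.177.0 - 143.141.177.127) does not contain 143.141.181.111
  143.141.184.0/21 (143.141.184.0 - 143.141.191.255) does not contain 143.141.181.111
  143.141.160.0/20 (143.141.160.0 - 143.141.175.255) does not contain 143.141.181.111
Longest matching prefix is /17 -> interface ens19.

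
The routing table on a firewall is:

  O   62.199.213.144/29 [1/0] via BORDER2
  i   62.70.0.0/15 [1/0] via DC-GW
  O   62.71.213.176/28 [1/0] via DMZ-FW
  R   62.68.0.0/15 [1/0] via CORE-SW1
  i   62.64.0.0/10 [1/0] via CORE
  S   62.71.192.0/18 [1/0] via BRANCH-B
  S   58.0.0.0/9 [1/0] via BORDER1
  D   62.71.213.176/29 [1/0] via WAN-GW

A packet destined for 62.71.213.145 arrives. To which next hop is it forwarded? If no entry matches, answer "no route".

BRANCH-B

Routes whose prefix contains 62.71.213.145:
  62.64.0.0/10 (62.64.0.0 - 62.127.255.255) -> CORE
  62.70.0.0/15 (62.70.0.0 - 62.71.255.255) -> DC-GW
  62.71.192.0/18 (62.71.192.0 - 62.71.255.255) -> BRANCH-B
More-specific entries that do NOT match:
  62.199.213.144/29 (62.199.213.144 - 62.199.213.151) does not contain 62.71.213.145
  62.71.213.176/29 (62.71.213.176 - 62.71.213.183) does not contain 62.71.213.145
  62.71.213.176/28 (62.71.213.176 - 62.71.213.191) does not contain 62.71.213.145
Longest matching prefix is /18 -> next hop BRANCH-B.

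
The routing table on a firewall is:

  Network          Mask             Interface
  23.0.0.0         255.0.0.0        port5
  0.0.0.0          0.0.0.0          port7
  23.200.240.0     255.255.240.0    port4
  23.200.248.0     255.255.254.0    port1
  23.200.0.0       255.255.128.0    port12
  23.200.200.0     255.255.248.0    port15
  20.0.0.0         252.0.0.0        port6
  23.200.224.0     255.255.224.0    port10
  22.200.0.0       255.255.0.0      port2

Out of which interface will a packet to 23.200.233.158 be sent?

Routes whose prefix contains 23.200.233.158:
  0.0.0.0/0 (default, matches everything) -> port7
  20.0.0.0/6 (20.0.0.0 - 23.255.255.255) -> port6
  23.0.0.0/8 (23.0.0.0 - 23.255.255.255) -> port5
  23.200.224.0/19 (23.200.224.0 - 23.200.255.255) -> port10
More-specific entries that do NOT match:
  23.200.248.0/23 (23.200.248.0 - 23.200.249.255) does not contain 23.200.233.158
  23.200.200.0/21 (23.200.200.0 - 23.200.207.255) does not contain 23.200.233.158
  23.200.240.0/20 (23.200.240.0 - 23.200.255.255) does not contain 23.200.233.158
Longest matching prefix is /19 -> interface port10.

port10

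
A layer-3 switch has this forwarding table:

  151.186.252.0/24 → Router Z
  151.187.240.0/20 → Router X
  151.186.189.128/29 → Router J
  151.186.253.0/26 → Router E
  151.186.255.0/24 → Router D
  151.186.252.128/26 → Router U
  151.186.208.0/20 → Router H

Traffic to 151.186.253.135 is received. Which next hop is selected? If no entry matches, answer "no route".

no route

No entry's prefix contains 151.186.253.135; there is no default route.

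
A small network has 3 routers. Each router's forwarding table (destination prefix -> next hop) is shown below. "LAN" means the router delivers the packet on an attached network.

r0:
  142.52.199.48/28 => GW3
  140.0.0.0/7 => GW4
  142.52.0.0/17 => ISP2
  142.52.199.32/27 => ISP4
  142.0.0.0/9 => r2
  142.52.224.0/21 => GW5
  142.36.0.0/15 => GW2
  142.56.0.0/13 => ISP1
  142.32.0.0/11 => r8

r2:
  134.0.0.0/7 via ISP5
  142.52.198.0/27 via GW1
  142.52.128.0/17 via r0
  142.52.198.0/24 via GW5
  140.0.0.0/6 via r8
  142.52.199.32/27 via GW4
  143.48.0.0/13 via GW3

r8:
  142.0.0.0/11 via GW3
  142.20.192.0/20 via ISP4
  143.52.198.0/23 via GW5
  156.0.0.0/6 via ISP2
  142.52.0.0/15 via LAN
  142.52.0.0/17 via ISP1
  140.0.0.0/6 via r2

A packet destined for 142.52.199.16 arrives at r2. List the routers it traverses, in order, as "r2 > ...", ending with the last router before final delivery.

At r2: longest match for 142.52.199.16 is 142.52.128.0/17 -> r0
At r0: longest match for 142.52.199.16 is 142.32.0.0/11 -> r8
At r8: longest match for 142.52.199.16 is 142.52.0.0/15 -> LAN

r2 > r0 > r8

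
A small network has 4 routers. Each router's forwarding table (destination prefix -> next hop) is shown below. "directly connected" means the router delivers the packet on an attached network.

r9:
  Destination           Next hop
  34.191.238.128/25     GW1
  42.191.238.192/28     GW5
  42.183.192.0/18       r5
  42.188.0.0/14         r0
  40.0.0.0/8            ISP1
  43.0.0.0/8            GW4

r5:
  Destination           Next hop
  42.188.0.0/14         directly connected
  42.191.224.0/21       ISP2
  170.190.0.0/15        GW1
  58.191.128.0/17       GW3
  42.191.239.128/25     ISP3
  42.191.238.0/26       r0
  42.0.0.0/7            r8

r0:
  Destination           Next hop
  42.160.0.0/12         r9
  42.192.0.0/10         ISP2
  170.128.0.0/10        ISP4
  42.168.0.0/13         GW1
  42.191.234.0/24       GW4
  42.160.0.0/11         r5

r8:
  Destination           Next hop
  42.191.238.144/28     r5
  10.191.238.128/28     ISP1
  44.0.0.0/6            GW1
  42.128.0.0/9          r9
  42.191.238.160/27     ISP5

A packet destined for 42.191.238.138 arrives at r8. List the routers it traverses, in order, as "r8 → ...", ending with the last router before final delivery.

At r8: longest match for 42.191.238.138 is 42.128.0.0/9 -> r9
At r9: longest match for 42.191.238.138 is 42.188.0.0/14 -> r0
At r0: longest match for 42.191.238.138 is 42.160.0.0/11 -> r5
At r5: longest match for 42.191.238.138 is 42.188.0.0/14 -> directly connected

r8 → r9 → r0 → r5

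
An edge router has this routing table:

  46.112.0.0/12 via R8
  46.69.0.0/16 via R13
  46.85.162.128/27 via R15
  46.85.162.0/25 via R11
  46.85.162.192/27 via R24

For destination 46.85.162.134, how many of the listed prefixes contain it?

1

Prefixes containing 46.85.162.134:
  46.85.162.128/27 (46.85.162.128 - 46.85.162.159)
Total matching entries: 1.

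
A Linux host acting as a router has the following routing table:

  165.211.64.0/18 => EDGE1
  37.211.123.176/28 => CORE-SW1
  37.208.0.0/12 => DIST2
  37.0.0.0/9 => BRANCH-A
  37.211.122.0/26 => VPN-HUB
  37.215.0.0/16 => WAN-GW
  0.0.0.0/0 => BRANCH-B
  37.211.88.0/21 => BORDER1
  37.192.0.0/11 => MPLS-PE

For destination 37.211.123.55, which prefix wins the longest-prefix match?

37.208.0.0/12

Entries matching 37.211.123.55:
  0.0.0.0/0 (default, matches everything)
  37.192.0.0/11 (37.192.0.0 - 37.223.255.255)
  37.208.0.0/12 (37.208.0.0 - 37.223.255.255)
Most specific is 37.208.0.0/12.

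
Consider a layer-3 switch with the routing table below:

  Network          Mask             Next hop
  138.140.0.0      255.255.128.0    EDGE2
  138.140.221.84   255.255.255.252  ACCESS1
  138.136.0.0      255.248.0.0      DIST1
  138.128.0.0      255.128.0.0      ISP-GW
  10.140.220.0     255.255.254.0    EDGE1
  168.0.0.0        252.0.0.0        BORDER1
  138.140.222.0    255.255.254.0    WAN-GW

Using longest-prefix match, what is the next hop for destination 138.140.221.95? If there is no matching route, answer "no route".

DIST1

Routes whose prefix contains 138.140.221.95:
  138.128.0.0/9 (138.128.0.0 - 138.255.255.255) -> ISP-GW
  138.136.0.0/13 (138.136.0.0 - 138.143.255.255) -> DIST1
More-specific entries that do NOT match:
  138.140.221.84/30 (138.140.221.84 - 138.140.221.87) does not contain 138.140.221.95
  10.140.220.0/23 (10.140.220.0 - 10.140.221.255) does not contain 138.140.221.95
  138.140.222.0/23 (138.140.222.0 - 138.140.223.255) does not contain 138.140.221.95
  138.140.0.0/17 (138.140.0.0 - 138.140.127.255) does not contain 138.140.221.95
Longest matching prefix is /13 -> next hop DIST1.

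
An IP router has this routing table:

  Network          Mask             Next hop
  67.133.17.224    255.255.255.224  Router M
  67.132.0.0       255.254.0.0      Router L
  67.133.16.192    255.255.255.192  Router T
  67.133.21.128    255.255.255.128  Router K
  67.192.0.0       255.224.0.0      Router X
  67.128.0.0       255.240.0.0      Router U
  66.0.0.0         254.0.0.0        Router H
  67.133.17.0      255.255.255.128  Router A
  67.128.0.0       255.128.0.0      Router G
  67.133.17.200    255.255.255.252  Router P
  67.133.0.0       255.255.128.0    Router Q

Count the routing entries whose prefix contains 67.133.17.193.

Prefixes containing 67.133.17.193:
  66.0.0.0/7 (66.0.0.0 - 67.255.255.255)
  67.128.0.0/9 (67.128.0.0 - 67.255.255.255)
  67.128.0.0/12 (67.128.0.0 - 67.143.255.255)
  67.132.0.0/15 (67.132.0.0 - 67.133.255.255)
  67.133.0.0/17 (67.133.0.0 - 67.133.127.255)
Total matching entries: 5.

5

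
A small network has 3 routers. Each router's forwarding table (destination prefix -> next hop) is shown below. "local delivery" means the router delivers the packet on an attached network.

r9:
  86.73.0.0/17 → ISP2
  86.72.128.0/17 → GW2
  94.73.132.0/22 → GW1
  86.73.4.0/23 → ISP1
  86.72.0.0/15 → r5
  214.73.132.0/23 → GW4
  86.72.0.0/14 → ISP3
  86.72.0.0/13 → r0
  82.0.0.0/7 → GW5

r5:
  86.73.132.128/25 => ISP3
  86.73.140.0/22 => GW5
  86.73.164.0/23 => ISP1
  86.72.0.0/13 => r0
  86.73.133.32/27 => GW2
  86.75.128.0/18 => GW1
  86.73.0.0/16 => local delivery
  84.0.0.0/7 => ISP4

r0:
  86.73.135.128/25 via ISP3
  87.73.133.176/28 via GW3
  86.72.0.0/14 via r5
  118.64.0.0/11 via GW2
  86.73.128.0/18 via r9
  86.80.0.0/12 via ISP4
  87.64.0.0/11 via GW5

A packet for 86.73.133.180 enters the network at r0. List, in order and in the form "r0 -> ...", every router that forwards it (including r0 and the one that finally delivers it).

r0 -> r9 -> r5

At r0: longest match for 86.73.133.180 is 86.73.128.0/18 -> r9
At r9: longest match for 86.73.133.180 is 86.72.0.0/15 -> r5
At r5: longest match for 86.73.133.180 is 86.73.0.0/16 -> local delivery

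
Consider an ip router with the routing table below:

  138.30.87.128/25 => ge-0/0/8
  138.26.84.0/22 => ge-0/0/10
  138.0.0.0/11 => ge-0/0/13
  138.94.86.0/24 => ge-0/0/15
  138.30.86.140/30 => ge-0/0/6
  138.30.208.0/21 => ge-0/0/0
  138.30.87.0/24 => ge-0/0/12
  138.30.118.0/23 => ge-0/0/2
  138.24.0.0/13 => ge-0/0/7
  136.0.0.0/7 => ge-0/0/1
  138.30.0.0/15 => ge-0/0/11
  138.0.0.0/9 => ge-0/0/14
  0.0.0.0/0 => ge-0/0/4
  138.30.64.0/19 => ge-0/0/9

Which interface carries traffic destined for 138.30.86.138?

Routes whose prefix contains 138.30.86.138:
  0.0.0.0/0 (default, matches everything) -> ge-0/0/4
  138.0.0.0/9 (138.0.0.0 - 138.127.255.255) -> ge-0/0/14
  138.0.0.0/11 (138.0.0.0 - 138.31.255.255) -> ge-0/0/13
  138.24.0.0/13 (138.24.0.0 - 138.31.255.255) -> ge-0/0/7
  138.30.0.0/15 (138.30.0.0 - 138.31.255.255) -> ge-0/0/11
  138.30.64.0/19 (138.30.64.0 - 138.30.95.255) -> ge-0/0/9
More-specific entries that do NOT match:
  138.30.86.140/30 (138.30.86.140 - 138.30.86.143) does not contain 138.30.86.138
  138.30.87.128/25 (138.30.87.128 - 138.30.87.255) does not contain 138.30.86.138
  138.94.86.0/24 (138.94.86.0 - 138.94.86.255) does not contain 138.30.86.138
  138.30.87.0/24 (138.30.87.0 - 138.30.87.255) does not contain 138.30.86.138
  138.30.118.0/23 (138.30.118.0 - 138.30.119.255) does not contain 138.30.86.138
  138.26.84.0/22 (138.26.84.0 - 138.26.87.255) does not contain 138.30.86.138
  138.30.208.0/21 (138.30.208.0 - 138.30.215.255) does not contain 138.30.86.138
Longest matching prefix is /19 -> interface ge-0/0/9.

ge-0/0/9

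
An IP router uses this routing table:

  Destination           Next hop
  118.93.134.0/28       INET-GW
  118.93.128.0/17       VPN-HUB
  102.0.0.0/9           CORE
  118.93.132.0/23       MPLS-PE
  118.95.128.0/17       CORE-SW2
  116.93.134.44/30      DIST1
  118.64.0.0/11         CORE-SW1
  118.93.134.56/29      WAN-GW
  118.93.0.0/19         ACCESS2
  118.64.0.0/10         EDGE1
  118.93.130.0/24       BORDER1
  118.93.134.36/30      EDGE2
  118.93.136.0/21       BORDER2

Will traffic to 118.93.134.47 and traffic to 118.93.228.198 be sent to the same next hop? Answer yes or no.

yes

118.93.134.47: longest match 118.93.128.0/17 -> VPN-HUB
118.93.228.198: longest match 118.93.128.0/17 -> VPN-HUB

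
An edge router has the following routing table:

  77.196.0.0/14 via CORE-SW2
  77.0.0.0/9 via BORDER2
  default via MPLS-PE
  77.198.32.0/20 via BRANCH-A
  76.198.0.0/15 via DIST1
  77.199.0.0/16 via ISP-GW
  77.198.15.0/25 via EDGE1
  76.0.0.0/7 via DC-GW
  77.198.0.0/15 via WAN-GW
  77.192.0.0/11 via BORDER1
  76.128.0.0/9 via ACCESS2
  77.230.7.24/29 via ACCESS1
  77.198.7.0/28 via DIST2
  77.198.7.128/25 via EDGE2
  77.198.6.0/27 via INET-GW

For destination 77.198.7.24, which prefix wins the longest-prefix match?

77.198.0.0/15

Entries matching 77.198.7.24:
  0.0.0.0/0 (default, matches everything)
  76.0.0.0/7 (76.0.0.0 - 77.255.255.255)
  77.192.0.0/11 (77.192.0.0 - 77.223.255.255)
  77.196.0.0/14 (77.196.0.0 - 77.199.255.255)
  77.198.0.0/15 (77.198.0.0 - 77.199.255.255)
Most specific is 77.198.0.0/15.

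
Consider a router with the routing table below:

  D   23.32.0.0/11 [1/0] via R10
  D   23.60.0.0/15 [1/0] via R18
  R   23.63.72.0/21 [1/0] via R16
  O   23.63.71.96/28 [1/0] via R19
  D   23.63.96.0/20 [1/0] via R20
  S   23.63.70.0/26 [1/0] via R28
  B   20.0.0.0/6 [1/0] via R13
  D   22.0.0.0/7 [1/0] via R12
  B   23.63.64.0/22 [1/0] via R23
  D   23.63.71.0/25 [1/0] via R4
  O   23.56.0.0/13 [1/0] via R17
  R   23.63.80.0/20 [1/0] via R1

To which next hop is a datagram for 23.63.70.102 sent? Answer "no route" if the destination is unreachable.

Routes whose prefix contains 23.63.70.102:
  20.0.0.0/6 (20.0.0.0 - 23.255.255.255) -> R13
  22.0.0.0/7 (22.0.0.0 - 23.255.255.255) -> R12
  23.32.0.0/11 (23.32.0.0 - 23.63.255.255) -> R10
  23.56.0.0/13 (23.56.0.0 - 23.63.255.255) -> R17
More-specific entries that do NOT match:
  23.63.71.96/28 (23.63.71.96 - 23.63.71.111) does not contain 23.63.70.102
  23.63.70.0/26 (23.63.70.0 - 23.63.70.63) does not contain 23.63.70.102
  23.63.71.0/25 (23.63.71.0 - 23.63.71.127) does not contain 23.63.70.102
  23.63.64.0/22 (23.63.64.0 - 23.63.67.255) does not contain 23.63.70.102
  23.63.72.0/21 (23.63.72.0 - 23.63.79.255) does not contain 23.63.70.102
  23.63.96.0/20 (23.63.96.0 - 23.63.111.255) does not contain 23.63.70.102
  23.63.80.0/20 (23.63.80.0 - 23.63.95.255) does not contain 23.63.70.102
  23.60.0.0/15 (23.60.0.0 - 23.61.255.255) does not contain 23.63.70.102
Longest matching prefix is /13 -> next hop R17.

R17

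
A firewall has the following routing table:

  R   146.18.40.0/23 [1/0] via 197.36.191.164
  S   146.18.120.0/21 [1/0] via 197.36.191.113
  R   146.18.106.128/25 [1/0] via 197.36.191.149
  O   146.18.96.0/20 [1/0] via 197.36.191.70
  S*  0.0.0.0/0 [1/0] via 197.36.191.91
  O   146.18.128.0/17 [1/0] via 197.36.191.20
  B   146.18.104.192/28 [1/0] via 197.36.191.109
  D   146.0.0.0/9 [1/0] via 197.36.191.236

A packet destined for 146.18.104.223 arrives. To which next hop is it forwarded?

Routes whose prefix contains 146.18.104.223:
  0.0.0.0/0 (default, matches everything) -> 197.36.191.91
  146.0.0.0/9 (146.0.0.0 - 146.127.255.255) -> 197.36.191.236
  146.18.96.0/20 (146.18.96.0 - 146.18.111.255) -> 197.36.191.70
More-specific entries that do NOT match:
  146.18.104.192/28 (146.18.104.192 - 146.18.104.207) does not contain 146.18.104.223
  146.18.106.128/25 (146.18.106.128 - 146.18.106.255) does not contain 146.18.104.223
  146.18.40.0/23 (146.18.40.0 - 146.18.41.255) does not contain 146.18.104.223
  146.18.120.0/21 (146.18.120.0 - 146.18.127.255) does not contain 146.18.104.223
Longest matching prefix is /20 -> next hop 197.36.191.70.

197.36.191.70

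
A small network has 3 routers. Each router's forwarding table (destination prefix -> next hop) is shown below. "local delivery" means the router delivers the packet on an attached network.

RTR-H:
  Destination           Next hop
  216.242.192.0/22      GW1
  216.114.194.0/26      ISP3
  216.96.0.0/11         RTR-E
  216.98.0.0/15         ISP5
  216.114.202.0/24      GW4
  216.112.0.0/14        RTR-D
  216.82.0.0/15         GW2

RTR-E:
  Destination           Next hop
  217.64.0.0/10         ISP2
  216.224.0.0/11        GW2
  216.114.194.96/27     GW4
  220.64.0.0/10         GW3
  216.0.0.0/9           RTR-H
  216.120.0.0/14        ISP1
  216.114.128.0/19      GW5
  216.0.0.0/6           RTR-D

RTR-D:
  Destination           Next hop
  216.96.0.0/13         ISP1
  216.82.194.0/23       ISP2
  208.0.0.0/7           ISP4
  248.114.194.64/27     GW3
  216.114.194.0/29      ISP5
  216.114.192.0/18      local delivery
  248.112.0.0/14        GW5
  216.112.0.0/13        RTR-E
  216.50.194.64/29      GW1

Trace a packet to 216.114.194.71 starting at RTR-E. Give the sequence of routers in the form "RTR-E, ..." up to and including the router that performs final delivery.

At RTR-E: longest match for 216.114.194.71 is 216.0.0.0/9 -> RTR-H
At RTR-H: longest match for 216.114.194.71 is 216.112.0.0/14 -> RTR-D
At RTR-D: longest match for 216.114.194.71 is 216.114.192.0/18 -> local delivery

RTR-E, RTR-H, RTR-D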